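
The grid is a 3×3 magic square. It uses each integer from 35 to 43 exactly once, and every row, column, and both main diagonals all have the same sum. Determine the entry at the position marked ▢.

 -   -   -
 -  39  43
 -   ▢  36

41

The entries are 35 through 43, which sum to 351, so each line sums to 351/3 = 117.
Row 2 must total 117; the given cells sum to 82, so (2,1) = 35.
Column 3 needs 117; the known cells sum to 79, so (1,3) = 38.
Main diagonal must total 117; the given cells sum to 75, so (1,1) = 42.
From anti-diagonal, 117 − (38 + 39) gives (3,1) = 40.
Row 1 must total 117; the given cells sum to 80, so (1,2) = 37.
Using row 3: 40 + 36 + ? → (3,2) = 117 − 76 = 41.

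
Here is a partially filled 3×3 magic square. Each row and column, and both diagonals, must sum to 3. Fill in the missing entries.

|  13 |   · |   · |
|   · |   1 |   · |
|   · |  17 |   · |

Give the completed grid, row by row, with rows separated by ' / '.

Column 2 must total 3; the given cells sum to 18, so (1,2) = -15.
Main diagonal must total 3; the given cells sum to 14, so (3,3) = -11.
Row 1 needs 3; the known cells sum to -2, so (1,3) = 5.
Row 3 needs 3; the known cells sum to 6, so (3,1) = -3.
Column 1 needs 3; the known cells sum to 10, so (2,1) = -7.
Column 3 must total 3; the given cells sum to -6, so (2,3) = 9.

13 -15 5 / -7 1 9 / -3 17 -11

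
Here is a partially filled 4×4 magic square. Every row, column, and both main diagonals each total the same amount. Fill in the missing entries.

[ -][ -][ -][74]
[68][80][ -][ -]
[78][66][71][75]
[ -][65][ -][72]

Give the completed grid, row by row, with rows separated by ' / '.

Row 3 is already complete: 78 + 66 + 71 + 75 = 290, so that is the magic constant.
Using column 2: 80 + 66 + 65 + ? → (1,2) = 290 − 211 = 79.
Column 4 needs 290; the known cells sum to 221, so (2,4) = 69.
The remaining cell in main diagonal is (1,1) = 290 − 223 = 67.
Using row 1: 67 + 79 + 74 + ? → (1,3) = 290 − 220 = 70.
Row 2 needs 290; the known cells sum to 217, so (2,3) = 73.
Column 1 needs 290; the known cells sum to 213, so (4,1) = 77.
From column 3, 290 − (70 + 73 + 71) gives (4,3) = 76.

67 79 70 74 / 68 80 73 69 / 78 66 71 75 / 77 65 76 72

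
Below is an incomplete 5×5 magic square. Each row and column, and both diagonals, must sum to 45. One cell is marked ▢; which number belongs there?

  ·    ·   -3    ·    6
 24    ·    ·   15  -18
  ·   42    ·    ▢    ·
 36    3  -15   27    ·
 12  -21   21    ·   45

From row 4, 45 − (36 + 3 + (-15) + 27) gives (4,5) = -6.
Row 5 needs 45; the known cells sum to 57, so (5,4) = -12.
Column 5 needs 45; the known cells sum to 27, so (3,5) = 18.
Using anti-diagonal: 6 + 15 + 3 + 12 + ? → (3,3) = 45 − 36 = 9.
Column 3 needs 45; the known cells sum to 12, so (2,3) = 33.
Row 2 must total 45; the given cells sum to 54, so (2,2) = -9.
Column 2: -9 + 42 + 3 + (-21) + ? = 45, so (1,2) = 30.
Main diagonal: -9 + 9 + 27 + 45 + ? = 45, so (1,1) = -27.
Row 1 needs 45; the known cells sum to 6, so (1,4) = 39.
From column 1, 45 − (-27 + 24 + 36 + 12) gives (3,1) = 0.
Column 4 needs 45; the known cells sum to 69, so (3,4) = -24.

-24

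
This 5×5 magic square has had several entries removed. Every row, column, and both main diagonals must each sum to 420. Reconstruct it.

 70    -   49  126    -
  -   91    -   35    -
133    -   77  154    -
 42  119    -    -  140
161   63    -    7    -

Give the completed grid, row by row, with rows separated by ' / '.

Column 1: 70 + 133 + 42 + 161 + ? = 420, so (2,1) = 14.
The remaining cell in column 4 is (4,4) = 420 − 322 = 98.
Main diagonal: 70 + 91 + 77 + 98 + ? = 420, so (5,5) = 84.
Anti-diagonal: 35 + 77 + 119 + 161 + ? = 420, so (1,5) = 28.
From row 1, 420 − (70 + 49 + 126 + 28) gives (1,2) = 147.
Using row 4: 42 + 119 + 98 + 140 + ? → (4,3) = 420 − 399 = 21.
From row 5, 420 − (161 + 63 + 7 + 84) gives (5,3) = 105.
Column 2 must total 420; the given cells sum to 420, so (3,2) = 0.
The remaining cell in column 3 is (2,3) = 420 − 252 = 168.
The remaining cell in row 2 is (2,5) = 420 − 308 = 112.
Row 3 needs 420; the known cells sum to 364, so (3,5) = 56.

70 147 49 126 28 / 14 91 168 35 112 / 133 0 77 154 56 / 42 119 21 98 140 / 161 63 105 7 84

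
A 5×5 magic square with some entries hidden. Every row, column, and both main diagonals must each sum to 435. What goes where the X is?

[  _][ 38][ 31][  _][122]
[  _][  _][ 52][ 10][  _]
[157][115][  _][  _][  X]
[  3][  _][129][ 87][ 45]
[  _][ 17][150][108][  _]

24

Using row 4: 3 + 129 + 87 + 45 + ? → (4,2) = 435 − 264 = 171.
The remaining cell in column 2 is (2,2) = 435 − 341 = 94.
From column 3, 435 − (31 + 52 + 129 + 150) gives (3,3) = 73.
Anti-diagonal needs 435; the known cells sum to 376, so (5,1) = 59.
Row 5 needs 435; the known cells sum to 334, so (5,5) = 101.
Main diagonal needs 435; the known cells sum to 355, so (1,1) = 80.
Row 1 must total 435; the given cells sum to 271, so (1,4) = 164.
The remaining cell in column 1 is (2,1) = 435 − 299 = 136.
Column 4 must total 435; the given cells sum to 369, so (3,4) = 66.
Row 2: 136 + 94 + 52 + 10 + ? = 435, so (2,5) = 143.
Row 3: 157 + 115 + 73 + 66 + ? = 435, so (3,5) = 24.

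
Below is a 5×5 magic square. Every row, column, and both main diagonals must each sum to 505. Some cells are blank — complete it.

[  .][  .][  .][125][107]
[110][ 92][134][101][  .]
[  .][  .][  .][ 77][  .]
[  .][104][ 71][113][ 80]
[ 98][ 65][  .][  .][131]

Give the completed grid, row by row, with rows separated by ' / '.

Row 2: 110 + 92 + 134 + 101 + ? = 505, so (2,5) = 68.
Row 4 must total 505; the given cells sum to 368, so (4,1) = 137.
Using column 4: 125 + 101 + 77 + 113 + ? → (5,4) = 505 − 416 = 89.
From column 5, 505 − (107 + 68 + 80 + 131) gives (3,5) = 119.
Anti-diagonal needs 505; the known cells sum to 410, so (3,3) = 95.
Using row 5: 98 + 65 + 89 + 131 + ? → (5,3) = 505 − 383 = 122.
Column 3 needs 505; the known cells sum to 422, so (1,3) = 83.
The remaining cell in main diagonal is (1,1) = 505 − 431 = 74.
Row 1: 74 + 83 + 125 + 107 + ? = 505, so (1,2) = 116.
Using column 1: 74 + 110 + 137 + 98 + ? → (3,1) = 505 − 419 = 86.
From column 2, 505 − (116 + 92 + 104 + 65) gives (3,2) = 128.

74 116 83 125 107 / 110 92 134 101 68 / 86 128 95 77 119 / 137 104 71 113 80 / 98 65 122 89 131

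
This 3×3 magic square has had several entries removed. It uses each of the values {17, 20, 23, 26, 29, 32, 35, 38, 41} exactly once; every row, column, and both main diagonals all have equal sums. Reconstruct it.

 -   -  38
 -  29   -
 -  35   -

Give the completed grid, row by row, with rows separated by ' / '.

The 9 entries sum to 261, so each line sums to 261/3 = 87.
Column 2 needs 87; the known cells sum to 64, so (1,2) = 23.
Anti-diagonal: 38 + 29 + ? = 87, so (3,1) = 20.
From row 1, 87 − (23 + 38) gives (1,1) = 26.
Using row 3: 20 + 35 + ? → (3,3) = 87 − 55 = 32.
The remaining cell in column 1 is (2,1) = 87 − 46 = 41.
Column 3 must total 87; the given cells sum to 70, so (2,3) = 17.

26 23 38 / 41 29 17 / 20 35 32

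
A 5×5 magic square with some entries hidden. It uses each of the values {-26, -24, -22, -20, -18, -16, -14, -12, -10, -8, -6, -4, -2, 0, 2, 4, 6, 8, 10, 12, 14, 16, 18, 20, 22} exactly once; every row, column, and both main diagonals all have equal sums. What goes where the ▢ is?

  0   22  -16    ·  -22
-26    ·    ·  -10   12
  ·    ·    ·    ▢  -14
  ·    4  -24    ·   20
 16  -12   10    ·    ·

14

The 25 entries sum to -50, so each line sums to -50/5 = -10.
The remaining cell in row 1 is (1,4) = -10 − (-16) = 6.
The remaining cell in column 5 is (5,5) = -10 − (-4) = -6.
Anti-diagonal needs -10; the known cells sum to -12, so (3,3) = 2.
Row 5: 16 + (-12) + 10 + (-6) + ? = -10, so (5,4) = -18.
Column 3 needs -10; the known cells sum to -28, so (2,3) = 18.
Row 2 needs -10; the known cells sum to -6, so (2,2) = -4.
Column 2: 22 + (-4) + 4 + (-12) + ? = -10, so (3,2) = -20.
Main diagonal must total -10; the given cells sum to -8, so (4,4) = -2.
Row 4 must total -10; the given cells sum to -2, so (4,1) = -8.
From column 1, -10 − (0 + (-26) + (-8) + 16) gives (3,1) = 8.
Column 4 must total -10; the given cells sum to -24, so (3,4) = 14.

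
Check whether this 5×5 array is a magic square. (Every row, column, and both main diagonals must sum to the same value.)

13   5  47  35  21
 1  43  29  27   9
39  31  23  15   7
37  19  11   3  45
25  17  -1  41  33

Row 1: 13 + 5 + 47 + 35 + 21 = 121.
Row 2: 1 + 43 + 29 + 27 + 9 = 109.
Row 3: 39 + 31 + 23 + 15 + 7 = 115.
Row 4: 37 + 19 + 11 + 3 + 45 = 115.
Row 5: 25 + 17 + (-1) + 41 + 33 = 115.
Column 1: 13 + 1 + 39 + 37 + 25 = 115.
Column 2: 5 + 43 + 31 + 19 + 17 = 115.
Column 3: 47 + 29 + 23 + 11 + (-1) = 109.
Column 4: 35 + 27 + 15 + 3 + 41 = 121.
Column 5: 21 + 9 + 7 + 45 + 33 = 115.
Main diagonal: 13 + 43 + 23 + 3 + 33 = 115.
Anti-diagonal: 21 + 27 + 23 + 19 + 25 = 115.

No — row 1 sums to 121 but main diagonal sums to 115.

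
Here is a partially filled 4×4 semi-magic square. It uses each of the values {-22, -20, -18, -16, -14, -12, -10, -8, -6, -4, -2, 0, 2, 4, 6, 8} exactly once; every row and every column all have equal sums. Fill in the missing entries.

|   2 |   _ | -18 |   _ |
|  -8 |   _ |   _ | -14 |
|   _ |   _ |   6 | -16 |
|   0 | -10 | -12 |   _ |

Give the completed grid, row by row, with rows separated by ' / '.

The 16 entries sum to -112, so each line sums to -112/4 = -28.
Using row 4: 0 + (-10) + (-12) + ? → (4,4) = -28 − (-22) = -6.
Column 1: 2 + (-8) + 0 + ? = -28, so (3,1) = -22.
Column 3 must total -28; the given cells sum to -24, so (2,3) = -4.
Column 4 must total -28; the given cells sum to -36, so (1,4) = 8.
From row 1, -28 − (2 + (-18) + 8) gives (1,2) = -20.
Row 2: -8 + (-4) + (-14) + ? = -28, so (2,2) = -2.
From row 3, -28 − (-22 + 6 + (-16)) gives (3,2) = 4.

2 -20 -18 8 / -8 -2 -4 -14 / -22 4 6 -16 / 0 -10 -12 -6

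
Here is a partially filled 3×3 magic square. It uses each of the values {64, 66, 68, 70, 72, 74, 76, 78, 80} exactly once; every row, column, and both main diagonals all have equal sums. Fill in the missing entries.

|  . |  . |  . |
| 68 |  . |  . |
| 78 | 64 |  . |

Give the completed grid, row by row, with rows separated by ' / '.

The 9 entries sum to 648, so each line sums to 648/3 = 216.
From row 3, 216 − (78 + 64) gives (3,3) = 74.
Using column 1: 68 + 78 + ? → (1,1) = 216 − 146 = 70.
Using main diagonal: 70 + 74 + ? → (2,2) = 216 − 144 = 72.
Using anti-diagonal: 72 + 78 + ? → (1,3) = 216 − 150 = 66.
The remaining cell in row 1 is (1,2) = 216 − 136 = 80.
The remaining cell in row 2 is (2,3) = 216 − 140 = 76.

70 80 66 / 68 72 76 / 78 64 74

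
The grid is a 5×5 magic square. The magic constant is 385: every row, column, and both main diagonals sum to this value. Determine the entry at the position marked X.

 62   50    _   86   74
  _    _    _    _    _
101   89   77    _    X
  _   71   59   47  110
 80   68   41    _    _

53

Using row 1: 62 + 50 + 86 + 74 + ? → (1,3) = 385 − 272 = 113.
Row 4: 71 + 59 + 47 + 110 + ? = 385, so (4,1) = 98.
Using column 1: 62 + 101 + 98 + 80 + ? → (2,1) = 385 − 341 = 44.
Column 2 must total 385; the given cells sum to 278, so (2,2) = 107.
Column 3 must total 385; the given cells sum to 290, so (2,3) = 95.
Main diagonal must total 385; the given cells sum to 293, so (5,5) = 92.
Anti-diagonal must total 385; the given cells sum to 302, so (2,4) = 83.
Row 2 must total 385; the given cells sum to 329, so (2,5) = 56.
Row 5 needs 385; the known cells sum to 281, so (5,4) = 104.
Column 4 must total 385; the given cells sum to 320, so (3,4) = 65.
Column 5 must total 385; the given cells sum to 332, so (3,5) = 53.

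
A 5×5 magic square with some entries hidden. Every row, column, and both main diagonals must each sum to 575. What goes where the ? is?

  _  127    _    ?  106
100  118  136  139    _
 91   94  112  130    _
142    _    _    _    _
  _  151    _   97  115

88

From row 2, 575 − (100 + 118 + 136 + 139) gives (2,5) = 82.
Row 3 needs 575; the known cells sum to 427, so (3,5) = 148.
Using column 2: 127 + 118 + 94 + 151 + ? → (4,2) = 575 − 490 = 85.
From column 5, 575 − (106 + 82 + 148 + 115) gives (4,5) = 124.
From anti-diagonal, 575 − (106 + 139 + 112 + 85) gives (5,1) = 133.
The remaining cell in row 5 is (5,3) = 575 − 496 = 79.
Column 1 needs 575; the known cells sum to 466, so (1,1) = 109.
From main diagonal, 575 − (109 + 118 + 112 + 115) gives (4,4) = 121.
From row 4, 575 − (142 + 85 + 121 + 124) gives (4,3) = 103.
The remaining cell in column 3 is (1,3) = 575 − 430 = 145.
Column 4 must total 575; the given cells sum to 487, so (1,4) = 88.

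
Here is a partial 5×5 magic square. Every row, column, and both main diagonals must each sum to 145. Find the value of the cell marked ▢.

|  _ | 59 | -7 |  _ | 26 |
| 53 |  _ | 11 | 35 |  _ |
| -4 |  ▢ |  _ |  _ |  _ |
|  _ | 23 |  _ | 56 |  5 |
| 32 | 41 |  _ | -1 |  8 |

From row 5, 145 − (32 + 41 + (-1) + 8) gives (5,3) = 65.
From anti-diagonal, 145 − (26 + 35 + 23 + 32) gives (3,3) = 29.
The remaining cell in column 3 is (4,3) = 145 − 98 = 47.
Row 4 needs 145; the known cells sum to 131, so (4,1) = 14.
From column 1, 145 − (53 + (-4) + 14 + 32) gives (1,1) = 50.
From main diagonal, 145 − (50 + 29 + 56 + 8) gives (2,2) = 2.
Row 1: 50 + 59 + (-7) + 26 + ? = 145, so (1,4) = 17.
The remaining cell in row 2 is (2,5) = 145 − 101 = 44.
Using column 2: 59 + 2 + 23 + 41 + ? → (3,2) = 145 − 125 = 20.

20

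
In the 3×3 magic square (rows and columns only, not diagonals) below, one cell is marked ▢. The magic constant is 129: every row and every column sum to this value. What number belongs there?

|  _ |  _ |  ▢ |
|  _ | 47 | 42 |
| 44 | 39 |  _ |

41

Row 2 must total 129; the given cells sum to 89, so (2,1) = 40.
Row 3 needs 129; the known cells sum to 83, so (3,3) = 46.
Column 1 needs 129; the known cells sum to 84, so (1,1) = 45.
Column 2: 47 + 39 + ? = 129, so (1,2) = 43.
Column 3 needs 129; the known cells sum to 88, so (1,3) = 41.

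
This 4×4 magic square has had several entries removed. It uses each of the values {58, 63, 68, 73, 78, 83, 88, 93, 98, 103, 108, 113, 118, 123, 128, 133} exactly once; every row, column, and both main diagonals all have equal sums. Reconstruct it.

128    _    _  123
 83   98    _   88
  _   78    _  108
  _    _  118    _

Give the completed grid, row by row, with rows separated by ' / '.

The 16 entries sum to 1528, so each line sums to 1528/4 = 382.
Row 2: 83 + 98 + 88 + ? = 382, so (2,3) = 113.
Column 4: 123 + 88 + 108 + ? = 382, so (4,4) = 63.
Main diagonal must total 382; the given cells sum to 289, so (3,3) = 93.
From anti-diagonal, 382 − (123 + 113 + 78) gives (4,1) = 68.
Using row 3: 78 + 93 + 108 + ? → (3,1) = 382 − 279 = 103.
From row 4, 382 − (68 + 118 + 63) gives (4,2) = 133.
Using column 2: 98 + 78 + 133 + ? → (1,2) = 382 − 309 = 73.
Column 3 needs 382; the known cells sum to 324, so (1,3) = 58.

128 73 58 123 / 83 98 113 88 / 103 78 93 108 / 68 133 118 63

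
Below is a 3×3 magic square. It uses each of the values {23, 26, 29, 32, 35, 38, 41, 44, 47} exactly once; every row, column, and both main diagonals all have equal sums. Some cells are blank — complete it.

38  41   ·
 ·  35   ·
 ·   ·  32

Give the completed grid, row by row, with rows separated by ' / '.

38 41 26 / 23 35 47 / 44 29 32

The 9 entries sum to 315, so each line sums to 315/3 = 105.
The remaining cell in row 1 is (1,3) = 105 − 79 = 26.
The remaining cell in column 2 is (3,2) = 105 − 76 = 29.
Using column 3: 26 + 32 + ? → (2,3) = 105 − 58 = 47.
Anti-diagonal: 26 + 35 + ? = 105, so (3,1) = 44.
The remaining cell in row 2 is (2,1) = 105 − 82 = 23.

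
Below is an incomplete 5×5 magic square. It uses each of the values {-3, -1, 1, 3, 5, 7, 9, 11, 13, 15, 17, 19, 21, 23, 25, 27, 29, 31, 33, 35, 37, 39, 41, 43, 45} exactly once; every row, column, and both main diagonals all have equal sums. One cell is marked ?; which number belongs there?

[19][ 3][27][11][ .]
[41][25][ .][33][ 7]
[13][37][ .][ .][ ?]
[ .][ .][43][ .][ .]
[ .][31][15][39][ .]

The 25 entries sum to 525, so each line sums to 525/5 = 105.
From row 1, 105 − (19 + 3 + 27 + 11) gives (1,5) = 45.
Row 2 must total 105; the given cells sum to 106, so (2,3) = -1.
From column 2, 105 − (3 + 25 + 37 + 31) gives (4,2) = 9.
Column 3: 27 + (-1) + 43 + 15 + ? = 105, so (3,3) = 21.
The remaining cell in anti-diagonal is (5,1) = 105 − 108 = -3.
From row 5, 105 − (-3 + 31 + 15 + 39) gives (5,5) = 23.
Column 1 needs 105; the known cells sum to 70, so (4,1) = 35.
The remaining cell in main diagonal is (4,4) = 105 − 88 = 17.
Row 4 needs 105; the known cells sum to 104, so (4,5) = 1.
Column 4 needs 105; the known cells sum to 100, so (3,4) = 5.
Using column 5: 45 + 7 + 1 + 23 + ? → (3,5) = 105 − 76 = 29.

29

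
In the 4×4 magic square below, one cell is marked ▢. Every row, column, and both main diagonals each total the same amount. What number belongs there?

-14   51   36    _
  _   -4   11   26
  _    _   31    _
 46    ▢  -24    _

-9

Column 3 is complete and sums to 54; that is the magic constant.
Using row 1: -14 + 51 + 36 + ? → (1,4) = 54 − 73 = -19.
Row 2: -4 + 11 + 26 + ? = 54, so (2,1) = 21.
The remaining cell in column 1 is (3,1) = 54 − 53 = 1.
From main diagonal, 54 − (-14 + (-4) + 31) gives (4,4) = 41.
The remaining cell in anti-diagonal is (3,2) = 54 − 38 = 16.
Using row 3: 1 + 16 + 31 + ? → (3,4) = 54 − 48 = 6.
Row 4 needs 54; the known cells sum to 63, so (4,2) = -9.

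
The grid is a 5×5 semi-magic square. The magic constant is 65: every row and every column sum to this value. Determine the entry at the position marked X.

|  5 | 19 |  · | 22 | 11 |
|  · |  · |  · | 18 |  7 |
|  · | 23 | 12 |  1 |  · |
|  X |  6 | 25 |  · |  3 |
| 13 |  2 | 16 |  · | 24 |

Using row 1: 5 + 19 + 22 + 11 + ? → (1,3) = 65 − 57 = 8.
Using row 5: 13 + 2 + 16 + 24 + ? → (5,4) = 65 − 55 = 10.
From column 2, 65 − (19 + 23 + 6 + 2) gives (2,2) = 15.
Column 3: 8 + 12 + 25 + 16 + ? = 65, so (2,3) = 4.
Using column 4: 22 + 18 + 1 + 10 + ? → (4,4) = 65 − 51 = 14.
From column 5, 65 − (11 + 7 + 3 + 24) gives (3,5) = 20.
The remaining cell in row 2 is (2,1) = 65 − 44 = 21.
Row 3: 23 + 12 + 1 + 20 + ? = 65, so (3,1) = 9.
Row 4 must total 65; the given cells sum to 48, so (4,1) = 17.

17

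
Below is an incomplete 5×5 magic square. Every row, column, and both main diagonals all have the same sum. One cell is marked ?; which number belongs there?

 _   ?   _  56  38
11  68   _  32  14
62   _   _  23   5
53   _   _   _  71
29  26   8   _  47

Column 5 is complete and sums to 175; that is the magic constant.
Row 2 must total 175; the given cells sum to 125, so (2,3) = 50.
From row 5, 175 − (29 + 26 + 8 + 47) gives (5,4) = 65.
Column 1 needs 175; the known cells sum to 155, so (1,1) = 20.
The remaining cell in column 4 is (4,4) = 175 − 176 = -1.
Main diagonal needs 175; the known cells sum to 134, so (3,3) = 41.
Using anti-diagonal: 38 + 32 + 41 + 29 + ? → (4,2) = 175 − 140 = 35.
Row 3 needs 175; the known cells sum to 131, so (3,2) = 44.
Row 4 must total 175; the given cells sum to 158, so (4,3) = 17.
Column 2 must total 175; the given cells sum to 173, so (1,2) = 2.

2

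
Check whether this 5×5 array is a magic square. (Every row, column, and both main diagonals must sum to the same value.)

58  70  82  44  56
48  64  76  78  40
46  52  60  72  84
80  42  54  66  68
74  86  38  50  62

Row 1: 58 + 70 + 82 + 44 + 56 = 310.
Row 2: 48 + 64 + 76 + 78 + 40 = 306.
Row 3: 46 + 52 + 60 + 72 + 84 = 314.
Row 4: 80 + 42 + 54 + 66 + 68 = 310.
Row 5: 74 + 86 + 38 + 50 + 62 = 310.
Column 1: 58 + 48 + 46 + 80 + 74 = 306.
Column 2: 70 + 64 + 52 + 42 + 86 = 314.
Column 3: 82 + 76 + 60 + 54 + 38 = 310.
Column 4: 44 + 78 + 72 + 66 + 50 = 310.
Column 5: 56 + 40 + 84 + 68 + 62 = 310.
Main diagonal: 58 + 64 + 60 + 66 + 62 = 310.
Anti-diagonal: 56 + 78 + 60 + 42 + 74 = 310.

No — row 2 sums to 306 but column 4 sums to 310.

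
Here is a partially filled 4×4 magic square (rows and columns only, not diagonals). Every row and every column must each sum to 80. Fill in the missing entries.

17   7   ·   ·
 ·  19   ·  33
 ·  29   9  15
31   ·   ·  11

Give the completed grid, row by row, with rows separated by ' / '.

Row 3: 29 + 9 + 15 + ? = 80, so (3,1) = 27.
Column 1 needs 80; the known cells sum to 75, so (2,1) = 5.
Column 2 must total 80; the given cells sum to 55, so (4,2) = 25.
Column 4 must total 80; the given cells sum to 59, so (1,4) = 21.
Row 1 needs 80; the known cells sum to 45, so (1,3) = 35.
Row 2 must total 80; the given cells sum to 57, so (2,3) = 23.
The remaining cell in row 4 is (4,3) = 80 − 67 = 13.

17 7 35 21 / 5 19 23 33 / 27 29 9 15 / 31 25 13 11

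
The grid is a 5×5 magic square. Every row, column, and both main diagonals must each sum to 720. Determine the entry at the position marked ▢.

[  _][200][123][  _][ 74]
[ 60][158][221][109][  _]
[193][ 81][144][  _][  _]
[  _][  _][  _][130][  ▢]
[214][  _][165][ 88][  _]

The remaining cell in row 2 is (2,5) = 720 − 548 = 172.
Column 3 must total 720; the given cells sum to 653, so (4,3) = 67.
Using anti-diagonal: 74 + 109 + 144 + 214 + ? → (4,2) = 720 − 541 = 179.
Column 2: 200 + 158 + 81 + 179 + ? = 720, so (5,2) = 102.
The remaining cell in row 5 is (5,5) = 720 − 569 = 151.
Main diagonal: 158 + 144 + 130 + 151 + ? = 720, so (1,1) = 137.
Row 1 needs 720; the known cells sum to 534, so (1,4) = 186.
Column 1 must total 720; the given cells sum to 604, so (4,1) = 116.
Column 4: 186 + 109 + 130 + 88 + ? = 720, so (3,4) = 207.
Row 3 needs 720; the known cells sum to 625, so (3,5) = 95.
Row 4 needs 720; the known cells sum to 492, so (4,5) = 228.

228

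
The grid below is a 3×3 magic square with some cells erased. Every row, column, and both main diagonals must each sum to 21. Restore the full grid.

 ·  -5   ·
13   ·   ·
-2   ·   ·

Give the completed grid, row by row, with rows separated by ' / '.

From column 1, 21 − (13 + (-2)) gives (1,1) = 10.
The remaining cell in row 1 is (1,3) = 21 − 5 = 16.
Using anti-diagonal: 16 + (-2) + ? → (2,2) = 21 − 14 = 7.
The remaining cell in row 2 is (2,3) = 21 − 20 = 1.
Column 2 must total 21; the given cells sum to 2, so (3,2) = 19.
The remaining cell in column 3 is (3,3) = 21 − 17 = 4.

10 -5 16 / 13 7 1 / -2 19 4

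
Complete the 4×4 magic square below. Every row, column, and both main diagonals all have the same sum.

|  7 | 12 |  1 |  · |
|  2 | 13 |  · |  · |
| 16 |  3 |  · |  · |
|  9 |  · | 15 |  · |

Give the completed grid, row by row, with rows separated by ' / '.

7 12 1 14 / 2 13 8 11 / 16 3 10 5 / 9 6 15 4

Column 1 is already complete: 7 + 2 + 16 + 9 = 34, so that is the magic constant.
Using row 1: 7 + 12 + 1 + ? → (1,4) = 34 − 20 = 14.
Using column 2: 12 + 13 + 3 + ? → (4,2) = 34 − 28 = 6.
Anti-diagonal: 14 + 3 + 9 + ? = 34, so (2,3) = 8.
Row 2 must total 34; the given cells sum to 23, so (2,4) = 11.
Using row 4: 9 + 6 + 15 + ? → (4,4) = 34 − 30 = 4.
From column 3, 34 − (1 + 8 + 15) gives (3,3) = 10.
From column 4, 34 − (14 + 11 + 4) gives (3,4) = 5.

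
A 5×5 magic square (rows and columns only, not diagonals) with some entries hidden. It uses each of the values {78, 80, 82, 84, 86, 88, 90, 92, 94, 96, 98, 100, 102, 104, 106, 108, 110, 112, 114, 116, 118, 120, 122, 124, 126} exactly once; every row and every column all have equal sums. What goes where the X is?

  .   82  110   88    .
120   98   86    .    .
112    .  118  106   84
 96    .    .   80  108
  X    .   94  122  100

The 25 entries sum to 2550, so each line sums to 2550/5 = 510.
From row 3, 510 − (112 + 118 + 106 + 84) gives (3,2) = 90.
Column 3 needs 510; the known cells sum to 408, so (4,3) = 102.
Using column 4: 88 + 106 + 80 + 122 + ? → (2,4) = 510 − 396 = 114.
Row 2: 120 + 98 + 86 + 114 + ? = 510, so (2,5) = 92.
From row 4, 510 − (96 + 102 + 80 + 108) gives (4,2) = 124.
The remaining cell in column 2 is (5,2) = 510 − 394 = 116.
From column 5, 510 − (92 + 84 + 108 + 100) gives (1,5) = 126.
Row 1 must total 510; the given cells sum to 406, so (1,1) = 104.
From row 5, 510 − (116 + 94 + 122 + 100) gives (5,1) = 78.

78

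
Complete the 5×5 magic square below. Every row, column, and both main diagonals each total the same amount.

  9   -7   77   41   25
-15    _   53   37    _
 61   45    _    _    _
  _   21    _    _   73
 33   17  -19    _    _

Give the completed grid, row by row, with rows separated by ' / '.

Row 1 is already complete: 9 + -7 + 77 + 41 + 25 = 145, so that is the magic constant.
Column 1 needs 145; the known cells sum to 88, so (4,1) = 57.
Using column 2: -7 + 45 + 21 + 17 + ? → (2,2) = 145 − 76 = 69.
Anti-diagonal needs 145; the known cells sum to 116, so (3,3) = 29.
Row 2: -15 + 69 + 53 + 37 + ? = 145, so (2,5) = 1.
Column 3: 77 + 53 + 29 + (-19) + ? = 145, so (4,3) = 5.
Row 4 must total 145; the given cells sum to 156, so (4,4) = -11.
Main diagonal: 9 + 69 + 29 + (-11) + ? = 145, so (5,5) = 49.
Row 5 must total 145; the given cells sum to 80, so (5,4) = 65.
Column 4 needs 145; the known cells sum to 132, so (3,4) = 13.
Column 5: 25 + 1 + 73 + 49 + ? = 145, so (3,5) = -3.

9 -7 77 41 25 / -15 69 53 37 1 / 61 45 29 13 -3 / 57 21 5 -11 73 / 33 17 -19 65 49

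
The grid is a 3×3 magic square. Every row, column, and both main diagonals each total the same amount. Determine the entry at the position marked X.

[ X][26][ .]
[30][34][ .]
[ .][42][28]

Column 2 is complete and sums to 102; that is the magic constant.
Row 2: 30 + 34 + ? = 102, so (2,3) = 38.
From row 3, 102 − (42 + 28) gives (3,1) = 32.
Using column 1: 30 + 32 + ? → (1,1) = 102 − 62 = 40.

40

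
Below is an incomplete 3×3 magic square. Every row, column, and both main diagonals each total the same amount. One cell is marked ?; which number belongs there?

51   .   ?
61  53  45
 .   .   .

Row 2 is complete and sums to 159; that is the magic constant.
Column 1: 51 + 61 + ? = 159, so (3,1) = 47.
Main diagonal needs 159; the known cells sum to 104, so (3,3) = 55.
Anti-diagonal needs 159; the known cells sum to 100, so (1,3) = 59.

59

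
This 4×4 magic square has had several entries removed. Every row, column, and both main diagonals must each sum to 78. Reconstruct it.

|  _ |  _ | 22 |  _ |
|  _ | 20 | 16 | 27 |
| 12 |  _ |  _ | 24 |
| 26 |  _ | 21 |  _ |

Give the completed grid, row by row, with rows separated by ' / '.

25 18 22 13 / 15 20 16 27 / 12 23 19 24 / 26 17 21 14

The remaining cell in row 2 is (2,1) = 78 − 63 = 15.
Column 1 needs 78; the known cells sum to 53, so (1,1) = 25.
From column 3, 78 − (22 + 16 + 21) gives (3,3) = 19.
The remaining cell in main diagonal is (4,4) = 78 − 64 = 14.
Row 3 needs 78; the known cells sum to 55, so (3,2) = 23.
The remaining cell in row 4 is (4,2) = 78 − 61 = 17.
Column 2 needs 78; the known cells sum to 60, so (1,2) = 18.
Column 4: 27 + 24 + 14 + ? = 78, so (1,4) = 13.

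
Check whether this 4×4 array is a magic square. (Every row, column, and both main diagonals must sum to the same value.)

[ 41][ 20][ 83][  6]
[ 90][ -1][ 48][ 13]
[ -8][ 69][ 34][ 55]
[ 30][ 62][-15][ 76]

Row 1: 41 + 20 + 83 + 6 = 150.
Row 2: 90 + (-1) + 48 + 13 = 150.
Row 3: -8 + 69 + 34 + 55 = 150.
Row 4: 30 + 62 + (-15) + 76 = 153.
Column 1: 41 + 90 + (-8) + 30 = 153.
Column 2: 20 + (-1) + 69 + 62 = 150.
Column 3: 83 + 48 + 34 + (-15) = 150.
Column 4: 6 + 13 + 55 + 76 = 150.
Main diagonal: 41 + (-1) + 34 + 76 = 150.
Anti-diagonal: 6 + 48 + 69 + 30 = 153.

No — row 1 sums to 150 but anti-diagonal sums to 153.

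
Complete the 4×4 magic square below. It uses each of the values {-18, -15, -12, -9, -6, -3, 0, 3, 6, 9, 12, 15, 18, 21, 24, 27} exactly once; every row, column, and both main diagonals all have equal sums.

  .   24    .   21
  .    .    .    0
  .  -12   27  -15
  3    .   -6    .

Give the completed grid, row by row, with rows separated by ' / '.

-18 24 -9 21 / 15 -3 6 0 / 18 -12 27 -15 / 3 9 -6 12

The 16 entries sum to 72, so each line sums to 72/4 = 18.
Row 3: -12 + 27 + (-15) + ? = 18, so (3,1) = 18.
Using column 4: 21 + 0 + (-15) + ? → (4,4) = 18 − 6 = 12.
Anti-diagonal must total 18; the given cells sum to 12, so (2,3) = 6.
Row 4 must total 18; the given cells sum to 9, so (4,2) = 9.
From column 2, 18 − (24 + (-12) + 9) gives (2,2) = -3.
Using column 3: 6 + 27 + (-6) + ? → (1,3) = 18 − 27 = -9.
The remaining cell in main diagonal is (1,1) = 18 − 36 = -18.
Using row 2: -3 + 6 + 0 + ? → (2,1) = 18 − 3 = 15.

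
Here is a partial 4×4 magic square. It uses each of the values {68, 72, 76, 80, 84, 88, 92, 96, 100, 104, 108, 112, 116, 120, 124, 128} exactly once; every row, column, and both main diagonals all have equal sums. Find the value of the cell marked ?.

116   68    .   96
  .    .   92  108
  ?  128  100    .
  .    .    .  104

The 16 entries sum to 1568, so each line sums to 1568/4 = 392.
Row 1: 116 + 68 + 96 + ? = 392, so (1,3) = 112.
The remaining cell in column 3 is (4,3) = 392 − 304 = 88.
Column 4 must total 392; the given cells sum to 308, so (3,4) = 84.
Using main diagonal: 116 + 100 + 104 + ? → (2,2) = 392 − 320 = 72.
Using anti-diagonal: 96 + 92 + 128 + ? → (4,1) = 392 − 316 = 76.
Row 2 must total 392; the given cells sum to 272, so (2,1) = 120.
Row 3 needs 392; the known cells sum to 312, so (3,1) = 80.

80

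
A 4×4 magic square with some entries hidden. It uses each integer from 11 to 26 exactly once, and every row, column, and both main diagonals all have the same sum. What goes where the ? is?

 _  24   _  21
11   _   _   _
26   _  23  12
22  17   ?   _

The entries are 11 through 26, which sum to 296, so each line sums to 296/4 = 74.
Row 3 must total 74; the given cells sum to 61, so (3,2) = 13.
Column 1: 11 + 26 + 22 + ? = 74, so (1,1) = 15.
Column 2 must total 74; the given cells sum to 54, so (2,2) = 20.
Main diagonal: 15 + 20 + 23 + ? = 74, so (4,4) = 16.
Using anti-diagonal: 21 + 13 + 22 + ? → (2,3) = 74 − 56 = 18.
Row 1: 15 + 24 + 21 + ? = 74, so (1,3) = 14.
Row 2 must total 74; the given cells sum to 49, so (2,4) = 25.
From row 4, 74 − (22 + 17 + 16) gives (4,3) = 19.

19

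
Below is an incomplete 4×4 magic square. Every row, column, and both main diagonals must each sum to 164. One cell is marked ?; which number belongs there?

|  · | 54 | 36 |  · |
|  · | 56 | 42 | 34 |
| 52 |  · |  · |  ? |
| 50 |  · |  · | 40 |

46

The remaining cell in row 2 is (2,1) = 164 − 132 = 32.
Column 1 must total 164; the given cells sum to 134, so (1,1) = 30.
Main diagonal: 30 + 56 + 40 + ? = 164, so (3,3) = 38.
Row 1: 30 + 54 + 36 + ? = 164, so (1,4) = 44.
Column 3 must total 164; the given cells sum to 116, so (4,3) = 48.
Column 4: 44 + 34 + 40 + ? = 164, so (3,4) = 46.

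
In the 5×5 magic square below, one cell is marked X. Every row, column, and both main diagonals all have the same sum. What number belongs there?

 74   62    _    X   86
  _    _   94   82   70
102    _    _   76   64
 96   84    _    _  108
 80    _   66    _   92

Column 5 is complete and sums to 420; that is the magic constant.
The remaining cell in column 1 is (2,1) = 420 − 352 = 68.
Anti-diagonal needs 420; the known cells sum to 332, so (3,3) = 88.
From row 2, 420 − (68 + 94 + 82 + 70) gives (2,2) = 106.
Row 3 must total 420; the given cells sum to 330, so (3,2) = 90.
From column 2, 420 − (62 + 106 + 90 + 84) gives (5,2) = 78.
Main diagonal must total 420; the given cells sum to 360, so (4,4) = 60.
Row 4 needs 420; the known cells sum to 348, so (4,3) = 72.
Row 5 needs 420; the known cells sum to 316, so (5,4) = 104.
Using column 3: 94 + 88 + 72 + 66 + ? → (1,3) = 420 − 320 = 100.
The remaining cell in column 4 is (1,4) = 420 − 322 = 98.

98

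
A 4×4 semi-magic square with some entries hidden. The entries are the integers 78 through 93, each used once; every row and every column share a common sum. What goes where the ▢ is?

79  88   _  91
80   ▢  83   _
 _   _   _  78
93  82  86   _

87

The entries are 78 through 93, which sum to 1368, so each line sums to 1368/4 = 342.
Row 1 needs 342; the known cells sum to 258, so (1,3) = 84.
Row 4 needs 342; the known cells sum to 261, so (4,4) = 81.
Using column 1: 79 + 80 + 93 + ? → (3,1) = 342 − 252 = 90.
Column 3 needs 342; the known cells sum to 253, so (3,3) = 89.
Column 4 must total 342; the given cells sum to 250, so (2,4) = 92.
Row 2 needs 342; the known cells sum to 255, so (2,2) = 87.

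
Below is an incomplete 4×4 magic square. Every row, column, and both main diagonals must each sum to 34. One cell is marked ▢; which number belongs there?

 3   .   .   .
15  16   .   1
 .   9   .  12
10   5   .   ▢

Row 2 needs 34; the known cells sum to 32, so (2,3) = 2.
Column 1 needs 34; the known cells sum to 28, so (3,1) = 6.
Column 2 needs 34; the known cells sum to 30, so (1,2) = 4.
From anti-diagonal, 34 − (2 + 9 + 10) gives (1,4) = 13.
Row 1 needs 34; the known cells sum to 20, so (1,3) = 14.
The remaining cell in row 3 is (3,3) = 34 − 27 = 7.
Column 3: 14 + 2 + 7 + ? = 34, so (4,3) = 11.
From column 4, 34 − (13 + 1 + 12) gives (4,4) = 8.

8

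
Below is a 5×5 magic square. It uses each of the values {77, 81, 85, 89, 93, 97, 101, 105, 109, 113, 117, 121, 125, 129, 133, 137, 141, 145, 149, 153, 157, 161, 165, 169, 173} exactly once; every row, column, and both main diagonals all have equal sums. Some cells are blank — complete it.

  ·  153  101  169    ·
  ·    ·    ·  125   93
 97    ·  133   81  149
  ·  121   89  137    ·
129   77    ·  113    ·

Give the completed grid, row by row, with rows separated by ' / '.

The 25 entries sum to 3125, so each line sums to 3125/5 = 625.
Using row 3: 97 + 133 + 81 + 149 + ? → (3,2) = 625 − 460 = 165.
Column 2 must total 625; the given cells sum to 516, so (2,2) = 109.
Using anti-diagonal: 125 + 133 + 121 + 129 + ? → (1,5) = 625 − 508 = 117.
From row 1, 625 − (153 + 101 + 169 + 117) gives (1,1) = 85.
Main diagonal must total 625; the given cells sum to 464, so (5,5) = 161.
Row 5: 129 + 77 + 113 + 161 + ? = 625, so (5,3) = 145.
Column 3 must total 625; the given cells sum to 468, so (2,3) = 157.
Column 5: 117 + 93 + 149 + 161 + ? = 625, so (4,5) = 105.
Row 2: 109 + 157 + 125 + 93 + ? = 625, so (2,1) = 141.
Row 4 needs 625; the known cells sum to 452, so (4,1) = 173.

85 153 101 169 117 / 141 109 157 125 93 / 97 165 133 81 149 / 173 121 89 137 105 / 129 77 145 113 161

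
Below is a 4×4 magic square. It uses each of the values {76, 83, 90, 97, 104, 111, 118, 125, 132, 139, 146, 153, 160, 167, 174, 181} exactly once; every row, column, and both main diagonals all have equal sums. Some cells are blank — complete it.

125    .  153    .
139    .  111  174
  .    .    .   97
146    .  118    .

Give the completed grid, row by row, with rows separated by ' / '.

125 160 153 76 / 139 90 111 174 / 104 181 132 97 / 146 83 118 167

The 16 entries sum to 2056, so each line sums to 2056/4 = 514.
Using row 2: 139 + 111 + 174 + ? → (2,2) = 514 − 424 = 90.
Column 1 needs 514; the known cells sum to 410, so (3,1) = 104.
Column 3 must total 514; the given cells sum to 382, so (3,3) = 132.
Main diagonal needs 514; the known cells sum to 347, so (4,4) = 167.
From row 3, 514 − (104 + 132 + 97) gives (3,2) = 181.
Row 4 needs 514; the known cells sum to 431, so (4,2) = 83.
The remaining cell in column 2 is (1,2) = 514 − 354 = 160.
Column 4: 174 + 97 + 167 + ? = 514, so (1,4) = 76.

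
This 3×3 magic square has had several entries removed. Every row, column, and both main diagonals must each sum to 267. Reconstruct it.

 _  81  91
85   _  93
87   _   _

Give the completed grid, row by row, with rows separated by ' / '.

95 81 91 / 85 89 93 / 87 97 83

Row 1 needs 267; the known cells sum to 172, so (1,1) = 95.
Row 2: 85 + 93 + ? = 267, so (2,2) = 89.
From column 2, 267 − (81 + 89) gives (3,2) = 97.
Using column 3: 91 + 93 + ? → (3,3) = 267 − 184 = 83.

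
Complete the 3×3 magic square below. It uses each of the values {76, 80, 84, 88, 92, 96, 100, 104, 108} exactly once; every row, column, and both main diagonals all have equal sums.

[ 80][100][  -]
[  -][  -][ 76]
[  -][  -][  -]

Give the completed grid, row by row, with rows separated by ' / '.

80 100 96 / 108 92 76 / 88 84 104

The 9 entries sum to 828, so each line sums to 828/3 = 276.
Row 1: 80 + 100 + ? = 276, so (1,3) = 96.
Using column 3: 96 + 76 + ? → (3,3) = 276 − 172 = 104.
From main diagonal, 276 − (80 + 104) gives (2,2) = 92.
From anti-diagonal, 276 − (96 + 92) gives (3,1) = 88.
From row 2, 276 − (92 + 76) gives (2,1) = 108.
The remaining cell in row 3 is (3,2) = 276 − 192 = 84.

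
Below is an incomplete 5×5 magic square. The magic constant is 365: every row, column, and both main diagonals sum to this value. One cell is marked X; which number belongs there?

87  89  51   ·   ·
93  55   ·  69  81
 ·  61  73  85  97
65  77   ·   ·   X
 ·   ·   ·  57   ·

53

From row 2, 365 − (93 + 55 + 69 + 81) gives (2,3) = 67.
Row 3 needs 365; the known cells sum to 316, so (3,1) = 49.
Column 1 needs 365; the known cells sum to 294, so (5,1) = 71.
Using column 2: 89 + 55 + 61 + 77 + ? → (5,2) = 365 − 282 = 83.
Anti-diagonal: 69 + 73 + 77 + 71 + ? = 365, so (1,5) = 75.
Row 1 needs 365; the known cells sum to 302, so (1,4) = 63.
Column 4: 63 + 69 + 85 + 57 + ? = 365, so (4,4) = 91.
Main diagonal: 87 + 55 + 73 + 91 + ? = 365, so (5,5) = 59.
Using row 5: 71 + 83 + 57 + 59 + ? → (5,3) = 365 − 270 = 95.
Column 3 needs 365; the known cells sum to 286, so (4,3) = 79.
Column 5 must total 365; the given cells sum to 312, so (4,5) = 53.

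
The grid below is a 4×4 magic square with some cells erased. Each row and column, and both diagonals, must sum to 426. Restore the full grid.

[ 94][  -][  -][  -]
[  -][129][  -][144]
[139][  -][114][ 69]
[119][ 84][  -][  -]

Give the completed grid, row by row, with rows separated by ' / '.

Row 3: 139 + 114 + 69 + ? = 426, so (3,2) = 104.
Column 1: 94 + 139 + 119 + ? = 426, so (2,1) = 74.
The remaining cell in column 2 is (1,2) = 426 − 317 = 109.
The remaining cell in main diagonal is (4,4) = 426 − 337 = 89.
Row 2 must total 426; the given cells sum to 347, so (2,3) = 79.
Using row 4: 119 + 84 + 89 + ? → (4,3) = 426 − 292 = 134.
Using column 3: 79 + 114 + 134 + ? → (1,3) = 426 − 327 = 99.
Using column 4: 144 + 69 + 89 + ? → (1,4) = 426 − 302 = 124.

94 109 99 124 / 74 129 79 144 / 139 104 114 69 / 119 84 134 89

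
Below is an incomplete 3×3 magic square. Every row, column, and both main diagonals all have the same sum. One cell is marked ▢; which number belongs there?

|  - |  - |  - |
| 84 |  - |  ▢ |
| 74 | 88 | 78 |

76

Row 3 is complete and sums to 240; that is the magic constant.
Using column 1: 84 + 74 + ? → (1,1) = 240 − 158 = 82.
Main diagonal: 82 + 78 + ? = 240, so (2,2) = 80.
The remaining cell in anti-diagonal is (1,3) = 240 − 154 = 86.
Row 1 must total 240; the given cells sum to 168, so (1,2) = 72.
Row 2 needs 240; the known cells sum to 164, so (2,3) = 76.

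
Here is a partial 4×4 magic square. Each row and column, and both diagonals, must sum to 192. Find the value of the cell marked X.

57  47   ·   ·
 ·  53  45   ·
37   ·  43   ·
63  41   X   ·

The remaining cell in column 1 is (2,1) = 192 − 157 = 35.
Column 2 must total 192; the given cells sum to 141, so (3,2) = 51.
From main diagonal, 192 − (57 + 53 + 43) gives (4,4) = 39.
Using anti-diagonal: 45 + 51 + 63 + ? → (1,4) = 192 − 159 = 33.
Row 1 needs 192; the known cells sum to 137, so (1,3) = 55.
Using row 2: 35 + 53 + 45 + ? → (2,4) = 192 − 133 = 59.
Row 3: 37 + 51 + 43 + ? = 192, so (3,4) = 61.
Row 4 must total 192; the given cells sum to 143, so (4,3) = 49.

49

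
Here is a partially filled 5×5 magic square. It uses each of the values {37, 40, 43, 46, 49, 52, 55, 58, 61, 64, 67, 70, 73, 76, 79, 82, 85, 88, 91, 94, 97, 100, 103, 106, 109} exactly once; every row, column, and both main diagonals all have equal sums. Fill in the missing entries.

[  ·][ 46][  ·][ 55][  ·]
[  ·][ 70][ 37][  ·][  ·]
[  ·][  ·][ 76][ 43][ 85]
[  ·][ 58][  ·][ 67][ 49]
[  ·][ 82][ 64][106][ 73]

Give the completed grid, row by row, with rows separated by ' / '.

The 25 entries sum to 1825, so each line sums to 1825/5 = 365.
The remaining cell in row 5 is (5,1) = 365 − 325 = 40.
The remaining cell in column 2 is (3,2) = 365 − 256 = 109.
From column 4, 365 − (55 + 43 + 67 + 106) gives (2,4) = 94.
The remaining cell in main diagonal is (1,1) = 365 − 286 = 79.
Anti-diagonal needs 365; the known cells sum to 268, so (1,5) = 97.
Row 1 must total 365; the given cells sum to 277, so (1,3) = 88.
Row 3 needs 365; the known cells sum to 313, so (3,1) = 52.
Column 3: 88 + 37 + 76 + 64 + ? = 365, so (4,3) = 100.
Column 5 must total 365; the given cells sum to 304, so (2,5) = 61.
From row 2, 365 − (70 + 37 + 94 + 61) gives (2,1) = 103.
Row 4 must total 365; the given cells sum to 274, so (4,1) = 91.

79 46 88 55 97 / 103 70 37 94 61 / 52 109 76 43 85 / 91 58 100 67 49 / 40 82 64 106 73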